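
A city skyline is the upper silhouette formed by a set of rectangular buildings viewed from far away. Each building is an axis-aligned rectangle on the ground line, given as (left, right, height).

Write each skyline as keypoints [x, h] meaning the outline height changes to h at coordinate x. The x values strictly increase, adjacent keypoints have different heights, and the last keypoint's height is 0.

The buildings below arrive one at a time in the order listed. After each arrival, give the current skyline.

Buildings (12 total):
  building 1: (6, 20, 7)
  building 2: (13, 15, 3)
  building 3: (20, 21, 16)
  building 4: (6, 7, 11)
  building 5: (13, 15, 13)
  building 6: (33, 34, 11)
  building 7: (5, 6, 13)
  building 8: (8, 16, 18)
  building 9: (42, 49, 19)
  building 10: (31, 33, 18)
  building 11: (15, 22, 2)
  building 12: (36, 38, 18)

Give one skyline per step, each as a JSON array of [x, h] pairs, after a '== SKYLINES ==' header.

== SKYLINES ==
[[6,7],[20,0]]
[[6,7],[20,0]]
[[6,7],[20,16],[21,0]]
[[6,11],[7,7],[20,16],[21,0]]
[[6,11],[7,7],[13,13],[15,7],[20,16],[21,0]]
[[6,11],[7,7],[13,13],[15,7],[20,16],[21,0],[33,11],[34,0]]
[[5,13],[6,11],[7,7],[13,13],[15,7],[20,16],[21,0],[33,11],[34,0]]
[[5,13],[6,11],[7,7],[8,18],[16,7],[20,16],[21,0],[33,11],[34,0]]
[[5,13],[6,11],[7,7],[8,18],[16,7],[20,16],[21,0],[33,11],[34,0],[42,19],[49,0]]
[[5,13],[6,11],[7,7],[8,18],[16,7],[20,16],[21,0],[31,18],[33,11],[34,0],[42,19],[49,0]]
[[5,13],[6,11],[7,7],[8,18],[16,7],[20,16],[21,2],[22,0],[31,18],[33,11],[34,0],[42,19],[49,0]]
[[5,13],[6,11],[7,7],[8,18],[16,7],[20,16],[21,2],[22,0],[31,18],[33,11],[34,0],[36,18],[38,0],[42,19],[49,0]]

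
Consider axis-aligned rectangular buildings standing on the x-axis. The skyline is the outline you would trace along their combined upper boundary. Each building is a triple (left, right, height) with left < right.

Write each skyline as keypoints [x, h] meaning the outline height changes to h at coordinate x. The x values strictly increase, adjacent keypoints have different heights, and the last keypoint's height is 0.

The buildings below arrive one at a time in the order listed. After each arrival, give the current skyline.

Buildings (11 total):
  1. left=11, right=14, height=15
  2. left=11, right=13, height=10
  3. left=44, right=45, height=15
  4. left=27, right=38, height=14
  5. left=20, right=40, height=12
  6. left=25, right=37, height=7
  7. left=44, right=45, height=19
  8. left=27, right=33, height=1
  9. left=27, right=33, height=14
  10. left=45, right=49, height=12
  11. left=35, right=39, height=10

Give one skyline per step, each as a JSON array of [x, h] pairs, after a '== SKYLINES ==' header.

== SKYLINES ==
[[11,15],[14,0]]
[[11,15],[14,0]]
[[11,15],[14,0],[44,15],[45,0]]
[[11,15],[14,0],[27,14],[38,0],[44,15],[45,0]]
[[11,15],[14,0],[20,12],[27,14],[38,12],[40,0],[44,15],[45,0]]
[[11,15],[14,0],[20,12],[27,14],[38,12],[40,0],[44,15],[45,0]]
[[11,15],[14,0],[20,12],[27,14],[38,12],[40,0],[44,19],[45,0]]
[[11,15],[14,0],[20,12],[27,14],[38,12],[40,0],[44,19],[45,0]]
[[11,15],[14,0],[20,12],[27,14],[38,12],[40,0],[44,19],[45,0]]
[[11,15],[14,0],[20,12],[27,14],[38,12],[40,0],[44,19],[45,12],[49,0]]
[[11,15],[14,0],[20,12],[27,14],[38,12],[40,0],[44,19],[45,12],[49,0]]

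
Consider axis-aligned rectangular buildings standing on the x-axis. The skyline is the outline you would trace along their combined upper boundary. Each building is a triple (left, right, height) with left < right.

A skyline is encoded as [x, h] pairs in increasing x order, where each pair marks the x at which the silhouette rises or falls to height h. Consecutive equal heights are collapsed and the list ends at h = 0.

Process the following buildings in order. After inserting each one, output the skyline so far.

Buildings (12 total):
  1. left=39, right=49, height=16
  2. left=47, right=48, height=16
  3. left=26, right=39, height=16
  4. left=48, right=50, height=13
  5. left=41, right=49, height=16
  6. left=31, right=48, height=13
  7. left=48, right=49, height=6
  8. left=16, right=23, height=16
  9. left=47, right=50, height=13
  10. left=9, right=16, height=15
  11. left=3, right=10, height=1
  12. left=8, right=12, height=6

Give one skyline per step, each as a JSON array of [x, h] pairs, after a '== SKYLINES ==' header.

== SKYLINES ==
[[39,16],[49,0]]
[[39,16],[49,0]]
[[26,16],[49,0]]
[[26,16],[49,13],[50,0]]
[[26,16],[49,13],[50,0]]
[[26,16],[49,13],[50,0]]
[[26,16],[49,13],[50,0]]
[[16,16],[23,0],[26,16],[49,13],[50,0]]
[[16,16],[23,0],[26,16],[49,13],[50,0]]
[[9,15],[16,16],[23,0],[26,16],[49,13],[50,0]]
[[3,1],[9,15],[16,16],[23,0],[26,16],[49,13],[50,0]]
[[3,1],[8,6],[9,15],[16,16],[23,0],[26,16],[49,13],[50,0]]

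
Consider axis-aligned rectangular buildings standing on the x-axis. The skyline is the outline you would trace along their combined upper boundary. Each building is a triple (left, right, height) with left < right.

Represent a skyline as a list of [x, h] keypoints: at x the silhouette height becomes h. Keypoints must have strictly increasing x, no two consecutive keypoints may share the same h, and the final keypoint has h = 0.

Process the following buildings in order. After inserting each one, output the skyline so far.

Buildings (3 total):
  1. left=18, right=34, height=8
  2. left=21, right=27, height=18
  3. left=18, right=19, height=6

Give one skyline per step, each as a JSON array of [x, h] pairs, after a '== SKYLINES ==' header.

== SKYLINES ==
[[18,8],[34,0]]
[[18,8],[21,18],[27,8],[34,0]]
[[18,8],[21,18],[27,8],[34,0]]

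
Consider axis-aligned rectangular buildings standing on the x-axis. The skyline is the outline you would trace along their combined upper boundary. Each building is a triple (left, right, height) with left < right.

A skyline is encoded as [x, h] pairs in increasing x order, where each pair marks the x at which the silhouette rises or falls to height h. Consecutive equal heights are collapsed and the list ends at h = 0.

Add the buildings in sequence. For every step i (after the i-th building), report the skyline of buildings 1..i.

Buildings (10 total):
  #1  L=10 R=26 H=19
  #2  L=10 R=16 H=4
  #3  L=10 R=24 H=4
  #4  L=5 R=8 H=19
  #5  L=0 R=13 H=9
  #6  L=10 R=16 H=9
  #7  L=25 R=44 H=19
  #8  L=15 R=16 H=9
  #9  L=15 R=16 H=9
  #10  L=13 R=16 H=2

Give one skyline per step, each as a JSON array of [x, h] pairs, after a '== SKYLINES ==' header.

== SKYLINES ==
[[10,19],[26,0]]
[[10,19],[26,0]]
[[10,19],[26,0]]
[[5,19],[8,0],[10,19],[26,0]]
[[0,9],[5,19],[8,9],[10,19],[26,0]]
[[0,9],[5,19],[8,9],[10,19],[26,0]]
[[0,9],[5,19],[8,9],[10,19],[44,0]]
[[0,9],[5,19],[8,9],[10,19],[44,0]]
[[0,9],[5,19],[8,9],[10,19],[44,0]]
[[0,9],[5,19],[8,9],[10,19],[44,0]]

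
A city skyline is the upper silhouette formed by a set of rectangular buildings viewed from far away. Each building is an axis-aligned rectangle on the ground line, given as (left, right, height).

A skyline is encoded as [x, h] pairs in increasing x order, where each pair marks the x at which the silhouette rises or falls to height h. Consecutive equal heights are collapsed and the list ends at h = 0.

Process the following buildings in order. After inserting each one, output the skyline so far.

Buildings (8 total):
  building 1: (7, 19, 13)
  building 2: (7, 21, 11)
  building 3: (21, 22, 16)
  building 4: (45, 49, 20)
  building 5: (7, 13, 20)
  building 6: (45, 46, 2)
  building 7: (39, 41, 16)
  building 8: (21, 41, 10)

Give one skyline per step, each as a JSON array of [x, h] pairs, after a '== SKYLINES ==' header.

== SKYLINES ==
[[7,13],[19,0]]
[[7,13],[19,11],[21,0]]
[[7,13],[19,11],[21,16],[22,0]]
[[7,13],[19,11],[21,16],[22,0],[45,20],[49,0]]
[[7,20],[13,13],[19,11],[21,16],[22,0],[45,20],[49,0]]
[[7,20],[13,13],[19,11],[21,16],[22,0],[45,20],[49,0]]
[[7,20],[13,13],[19,11],[21,16],[22,0],[39,16],[41,0],[45,20],[49,0]]
[[7,20],[13,13],[19,11],[21,16],[22,10],[39,16],[41,0],[45,20],[49,0]]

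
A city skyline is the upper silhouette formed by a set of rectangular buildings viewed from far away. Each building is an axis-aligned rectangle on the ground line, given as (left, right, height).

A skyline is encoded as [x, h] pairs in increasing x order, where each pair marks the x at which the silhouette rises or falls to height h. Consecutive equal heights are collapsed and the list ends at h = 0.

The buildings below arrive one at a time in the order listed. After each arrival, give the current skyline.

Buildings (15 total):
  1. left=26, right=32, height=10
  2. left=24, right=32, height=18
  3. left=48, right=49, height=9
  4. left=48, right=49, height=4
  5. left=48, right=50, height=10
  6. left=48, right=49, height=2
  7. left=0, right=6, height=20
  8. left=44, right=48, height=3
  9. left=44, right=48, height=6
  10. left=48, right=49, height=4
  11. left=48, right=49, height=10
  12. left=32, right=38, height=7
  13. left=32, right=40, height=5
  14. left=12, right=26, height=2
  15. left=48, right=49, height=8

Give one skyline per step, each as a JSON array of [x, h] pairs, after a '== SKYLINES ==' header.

== SKYLINES ==
[[26,10],[32,0]]
[[24,18],[32,0]]
[[24,18],[32,0],[48,9],[49,0]]
[[24,18],[32,0],[48,9],[49,0]]
[[24,18],[32,0],[48,10],[50,0]]
[[24,18],[32,0],[48,10],[50,0]]
[[0,20],[6,0],[24,18],[32,0],[48,10],[50,0]]
[[0,20],[6,0],[24,18],[32,0],[44,3],[48,10],[50,0]]
[[0,20],[6,0],[24,18],[32,0],[44,6],[48,10],[50,0]]
[[0,20],[6,0],[24,18],[32,0],[44,6],[48,10],[50,0]]
[[0,20],[6,0],[24,18],[32,0],[44,6],[48,10],[50,0]]
[[0,20],[6,0],[24,18],[32,7],[38,0],[44,6],[48,10],[50,0]]
[[0,20],[6,0],[24,18],[32,7],[38,5],[40,0],[44,6],[48,10],[50,0]]
[[0,20],[6,0],[12,2],[24,18],[32,7],[38,5],[40,0],[44,6],[48,10],[50,0]]
[[0,20],[6,0],[12,2],[24,18],[32,7],[38,5],[40,0],[44,6],[48,10],[50,0]]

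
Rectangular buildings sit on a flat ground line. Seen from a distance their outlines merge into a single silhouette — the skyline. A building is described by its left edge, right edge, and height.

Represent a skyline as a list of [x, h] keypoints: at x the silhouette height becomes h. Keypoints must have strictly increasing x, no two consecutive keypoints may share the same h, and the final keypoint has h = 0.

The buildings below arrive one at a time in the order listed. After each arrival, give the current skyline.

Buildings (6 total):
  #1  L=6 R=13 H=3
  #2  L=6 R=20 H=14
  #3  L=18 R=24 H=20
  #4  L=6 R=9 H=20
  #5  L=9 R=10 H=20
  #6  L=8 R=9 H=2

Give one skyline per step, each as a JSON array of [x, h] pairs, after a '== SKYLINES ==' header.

== SKYLINES ==
[[6,3],[13,0]]
[[6,14],[20,0]]
[[6,14],[18,20],[24,0]]
[[6,20],[9,14],[18,20],[24,0]]
[[6,20],[10,14],[18,20],[24,0]]
[[6,20],[10,14],[18,20],[24,0]]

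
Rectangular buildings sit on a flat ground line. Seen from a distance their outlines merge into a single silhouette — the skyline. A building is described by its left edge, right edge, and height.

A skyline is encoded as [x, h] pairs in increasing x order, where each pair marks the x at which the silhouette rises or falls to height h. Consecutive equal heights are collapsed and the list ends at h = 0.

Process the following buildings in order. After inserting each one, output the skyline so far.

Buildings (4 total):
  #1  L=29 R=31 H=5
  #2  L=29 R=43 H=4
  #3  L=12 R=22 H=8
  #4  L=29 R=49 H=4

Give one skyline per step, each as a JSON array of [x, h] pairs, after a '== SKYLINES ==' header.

== SKYLINES ==
[[29,5],[31,0]]
[[29,5],[31,4],[43,0]]
[[12,8],[22,0],[29,5],[31,4],[43,0]]
[[12,8],[22,0],[29,5],[31,4],[49,0]]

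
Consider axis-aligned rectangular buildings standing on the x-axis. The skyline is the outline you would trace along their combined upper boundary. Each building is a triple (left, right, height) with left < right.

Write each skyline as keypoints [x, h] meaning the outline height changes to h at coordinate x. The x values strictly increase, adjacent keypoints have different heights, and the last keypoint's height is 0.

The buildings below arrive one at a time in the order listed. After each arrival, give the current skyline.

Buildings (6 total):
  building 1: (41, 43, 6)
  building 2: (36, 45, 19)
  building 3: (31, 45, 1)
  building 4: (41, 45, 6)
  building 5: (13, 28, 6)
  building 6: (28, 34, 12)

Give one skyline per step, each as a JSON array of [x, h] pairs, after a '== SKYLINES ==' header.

== SKYLINES ==
[[41,6],[43,0]]
[[36,19],[45,0]]
[[31,1],[36,19],[45,0]]
[[31,1],[36,19],[45,0]]
[[13,6],[28,0],[31,1],[36,19],[45,0]]
[[13,6],[28,12],[34,1],[36,19],[45,0]]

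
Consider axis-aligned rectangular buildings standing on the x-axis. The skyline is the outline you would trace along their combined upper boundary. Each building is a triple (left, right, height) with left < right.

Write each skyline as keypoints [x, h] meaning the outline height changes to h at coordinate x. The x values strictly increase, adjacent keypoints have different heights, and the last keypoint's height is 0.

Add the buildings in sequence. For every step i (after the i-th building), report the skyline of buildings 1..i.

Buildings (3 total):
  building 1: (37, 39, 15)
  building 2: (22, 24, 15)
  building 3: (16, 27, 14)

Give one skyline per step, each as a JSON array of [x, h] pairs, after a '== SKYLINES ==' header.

== SKYLINES ==
[[37,15],[39,0]]
[[22,15],[24,0],[37,15],[39,0]]
[[16,14],[22,15],[24,14],[27,0],[37,15],[39,0]]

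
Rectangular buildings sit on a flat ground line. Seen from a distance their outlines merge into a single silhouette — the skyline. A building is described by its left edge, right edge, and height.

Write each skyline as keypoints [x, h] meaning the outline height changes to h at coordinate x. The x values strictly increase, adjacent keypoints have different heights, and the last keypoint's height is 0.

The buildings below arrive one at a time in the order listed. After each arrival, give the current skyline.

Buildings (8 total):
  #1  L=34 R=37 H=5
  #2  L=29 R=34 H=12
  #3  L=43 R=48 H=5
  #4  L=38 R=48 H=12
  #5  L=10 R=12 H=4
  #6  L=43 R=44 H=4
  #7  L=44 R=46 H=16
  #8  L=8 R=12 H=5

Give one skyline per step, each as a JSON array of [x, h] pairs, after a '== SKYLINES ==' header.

== SKYLINES ==
[[34,5],[37,0]]
[[29,12],[34,5],[37,0]]
[[29,12],[34,5],[37,0],[43,5],[48,0]]
[[29,12],[34,5],[37,0],[38,12],[48,0]]
[[10,4],[12,0],[29,12],[34,5],[37,0],[38,12],[48,0]]
[[10,4],[12,0],[29,12],[34,5],[37,0],[38,12],[48,0]]
[[10,4],[12,0],[29,12],[34,5],[37,0],[38,12],[44,16],[46,12],[48,0]]
[[8,5],[12,0],[29,12],[34,5],[37,0],[38,12],[44,16],[46,12],[48,0]]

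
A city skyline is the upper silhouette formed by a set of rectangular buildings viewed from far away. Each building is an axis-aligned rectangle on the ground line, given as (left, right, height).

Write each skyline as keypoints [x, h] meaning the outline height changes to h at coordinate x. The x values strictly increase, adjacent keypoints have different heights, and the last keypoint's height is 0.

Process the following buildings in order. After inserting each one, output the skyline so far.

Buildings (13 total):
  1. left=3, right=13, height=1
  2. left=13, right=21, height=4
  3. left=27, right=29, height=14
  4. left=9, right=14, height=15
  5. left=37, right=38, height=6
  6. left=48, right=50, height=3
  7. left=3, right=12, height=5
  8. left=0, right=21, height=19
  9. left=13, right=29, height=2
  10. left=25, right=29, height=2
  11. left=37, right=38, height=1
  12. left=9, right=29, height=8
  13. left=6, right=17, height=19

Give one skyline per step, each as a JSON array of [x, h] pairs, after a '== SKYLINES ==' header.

== SKYLINES ==
[[3,1],[13,0]]
[[3,1],[13,4],[21,0]]
[[3,1],[13,4],[21,0],[27,14],[29,0]]
[[3,1],[9,15],[14,4],[21,0],[27,14],[29,0]]
[[3,1],[9,15],[14,4],[21,0],[27,14],[29,0],[37,6],[38,0]]
[[3,1],[9,15],[14,4],[21,0],[27,14],[29,0],[37,6],[38,0],[48,3],[50,0]]
[[3,5],[9,15],[14,4],[21,0],[27,14],[29,0],[37,6],[38,0],[48,3],[50,0]]
[[0,19],[21,0],[27,14],[29,0],[37,6],[38,0],[48,3],[50,0]]
[[0,19],[21,2],[27,14],[29,0],[37,6],[38,0],[48,3],[50,0]]
[[0,19],[21,2],[27,14],[29,0],[37,6],[38,0],[48,3],[50,0]]
[[0,19],[21,2],[27,14],[29,0],[37,6],[38,0],[48,3],[50,0]]
[[0,19],[21,8],[27,14],[29,0],[37,6],[38,0],[48,3],[50,0]]
[[0,19],[21,8],[27,14],[29,0],[37,6],[38,0],[48,3],[50,0]]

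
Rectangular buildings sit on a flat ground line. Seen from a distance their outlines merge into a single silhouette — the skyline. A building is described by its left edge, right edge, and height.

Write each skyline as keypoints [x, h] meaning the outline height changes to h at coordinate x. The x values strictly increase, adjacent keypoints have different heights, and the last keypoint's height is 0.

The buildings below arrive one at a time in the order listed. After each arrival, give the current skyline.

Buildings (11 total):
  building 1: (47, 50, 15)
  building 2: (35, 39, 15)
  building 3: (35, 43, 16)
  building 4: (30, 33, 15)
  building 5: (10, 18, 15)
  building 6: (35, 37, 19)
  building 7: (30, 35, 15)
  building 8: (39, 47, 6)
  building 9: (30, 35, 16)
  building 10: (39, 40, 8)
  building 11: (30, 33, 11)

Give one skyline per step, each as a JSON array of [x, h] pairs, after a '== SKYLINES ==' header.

== SKYLINES ==
[[47,15],[50,0]]
[[35,15],[39,0],[47,15],[50,0]]
[[35,16],[43,0],[47,15],[50,0]]
[[30,15],[33,0],[35,16],[43,0],[47,15],[50,0]]
[[10,15],[18,0],[30,15],[33,0],[35,16],[43,0],[47,15],[50,0]]
[[10,15],[18,0],[30,15],[33,0],[35,19],[37,16],[43,0],[47,15],[50,0]]
[[10,15],[18,0],[30,15],[35,19],[37,16],[43,0],[47,15],[50,0]]
[[10,15],[18,0],[30,15],[35,19],[37,16],[43,6],[47,15],[50,0]]
[[10,15],[18,0],[30,16],[35,19],[37,16],[43,6],[47,15],[50,0]]
[[10,15],[18,0],[30,16],[35,19],[37,16],[43,6],[47,15],[50,0]]
[[10,15],[18,0],[30,16],[35,19],[37,16],[43,6],[47,15],[50,0]]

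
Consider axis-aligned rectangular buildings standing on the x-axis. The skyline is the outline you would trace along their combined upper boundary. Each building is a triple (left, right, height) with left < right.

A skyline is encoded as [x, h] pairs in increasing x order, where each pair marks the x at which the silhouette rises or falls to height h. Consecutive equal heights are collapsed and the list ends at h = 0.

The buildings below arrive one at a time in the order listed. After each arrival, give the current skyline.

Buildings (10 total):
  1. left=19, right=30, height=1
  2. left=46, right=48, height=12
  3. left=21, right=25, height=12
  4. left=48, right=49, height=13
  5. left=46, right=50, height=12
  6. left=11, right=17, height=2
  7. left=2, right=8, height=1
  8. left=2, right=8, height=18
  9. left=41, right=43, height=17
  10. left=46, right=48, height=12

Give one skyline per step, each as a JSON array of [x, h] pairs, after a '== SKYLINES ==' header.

== SKYLINES ==
[[19,1],[30,0]]
[[19,1],[30,0],[46,12],[48,0]]
[[19,1],[21,12],[25,1],[30,0],[46,12],[48,0]]
[[19,1],[21,12],[25,1],[30,0],[46,12],[48,13],[49,0]]
[[19,1],[21,12],[25,1],[30,0],[46,12],[48,13],[49,12],[50,0]]
[[11,2],[17,0],[19,1],[21,12],[25,1],[30,0],[46,12],[48,13],[49,12],[50,0]]
[[2,1],[8,0],[11,2],[17,0],[19,1],[21,12],[25,1],[30,0],[46,12],[48,13],[49,12],[50,0]]
[[2,18],[8,0],[11,2],[17,0],[19,1],[21,12],[25,1],[30,0],[46,12],[48,13],[49,12],[50,0]]
[[2,18],[8,0],[11,2],[17,0],[19,1],[21,12],[25,1],[30,0],[41,17],[43,0],[46,12],[48,13],[49,12],[50,0]]
[[2,18],[8,0],[11,2],[17,0],[19,1],[21,12],[25,1],[30,0],[41,17],[43,0],[46,12],[48,13],[49,12],[50,0]]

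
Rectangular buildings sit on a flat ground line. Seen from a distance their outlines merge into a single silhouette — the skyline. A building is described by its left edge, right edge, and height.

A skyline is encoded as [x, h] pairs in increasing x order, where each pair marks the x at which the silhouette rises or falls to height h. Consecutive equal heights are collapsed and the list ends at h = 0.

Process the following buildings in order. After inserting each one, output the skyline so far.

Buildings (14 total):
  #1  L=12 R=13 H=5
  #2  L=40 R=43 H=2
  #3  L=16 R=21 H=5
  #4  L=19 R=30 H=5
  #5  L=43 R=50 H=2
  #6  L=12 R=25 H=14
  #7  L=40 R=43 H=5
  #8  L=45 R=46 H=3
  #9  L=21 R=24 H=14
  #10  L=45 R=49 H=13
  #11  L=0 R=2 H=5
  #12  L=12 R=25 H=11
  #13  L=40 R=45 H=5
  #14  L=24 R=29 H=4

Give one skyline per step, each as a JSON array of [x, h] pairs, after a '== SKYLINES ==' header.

== SKYLINES ==
[[12,5],[13,0]]
[[12,5],[13,0],[40,2],[43,0]]
[[12,5],[13,0],[16,5],[21,0],[40,2],[43,0]]
[[12,5],[13,0],[16,5],[30,0],[40,2],[43,0]]
[[12,5],[13,0],[16,5],[30,0],[40,2],[50,0]]
[[12,14],[25,5],[30,0],[40,2],[50,0]]
[[12,14],[25,5],[30,0],[40,5],[43,2],[50,0]]
[[12,14],[25,5],[30,0],[40,5],[43,2],[45,3],[46,2],[50,0]]
[[12,14],[25,5],[30,0],[40,5],[43,2],[45,3],[46,2],[50,0]]
[[12,14],[25,5],[30,0],[40,5],[43,2],[45,13],[49,2],[50,0]]
[[0,5],[2,0],[12,14],[25,5],[30,0],[40,5],[43,2],[45,13],[49,2],[50,0]]
[[0,5],[2,0],[12,14],[25,5],[30,0],[40,5],[43,2],[45,13],[49,2],[50,0]]
[[0,5],[2,0],[12,14],[25,5],[30,0],[40,5],[45,13],[49,2],[50,0]]
[[0,5],[2,0],[12,14],[25,5],[30,0],[40,5],[45,13],[49,2],[50,0]]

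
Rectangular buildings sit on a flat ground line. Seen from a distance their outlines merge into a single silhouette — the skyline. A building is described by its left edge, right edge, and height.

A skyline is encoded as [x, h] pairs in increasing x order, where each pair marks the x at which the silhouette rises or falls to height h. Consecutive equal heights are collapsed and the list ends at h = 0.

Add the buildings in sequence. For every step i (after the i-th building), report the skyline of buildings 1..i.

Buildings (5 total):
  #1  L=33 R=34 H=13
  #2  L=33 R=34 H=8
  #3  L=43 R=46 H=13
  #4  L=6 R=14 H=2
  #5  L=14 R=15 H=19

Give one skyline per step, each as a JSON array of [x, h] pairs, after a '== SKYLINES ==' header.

== SKYLINES ==
[[33,13],[34,0]]
[[33,13],[34,0]]
[[33,13],[34,0],[43,13],[46,0]]
[[6,2],[14,0],[33,13],[34,0],[43,13],[46,0]]
[[6,2],[14,19],[15,0],[33,13],[34,0],[43,13],[46,0]]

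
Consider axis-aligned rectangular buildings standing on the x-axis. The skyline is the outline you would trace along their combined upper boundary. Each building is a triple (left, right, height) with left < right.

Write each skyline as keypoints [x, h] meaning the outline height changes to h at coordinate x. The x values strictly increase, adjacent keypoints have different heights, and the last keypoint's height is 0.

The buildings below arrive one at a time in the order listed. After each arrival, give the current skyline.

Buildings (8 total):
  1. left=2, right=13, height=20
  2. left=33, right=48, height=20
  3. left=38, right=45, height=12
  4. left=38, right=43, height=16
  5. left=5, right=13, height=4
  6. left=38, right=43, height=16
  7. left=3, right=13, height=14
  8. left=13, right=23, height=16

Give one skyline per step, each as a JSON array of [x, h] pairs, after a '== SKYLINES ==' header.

== SKYLINES ==
[[2,20],[13,0]]
[[2,20],[13,0],[33,20],[48,0]]
[[2,20],[13,0],[33,20],[48,0]]
[[2,20],[13,0],[33,20],[48,0]]
[[2,20],[13,0],[33,20],[48,0]]
[[2,20],[13,0],[33,20],[48,0]]
[[2,20],[13,0],[33,20],[48,0]]
[[2,20],[13,16],[23,0],[33,20],[48,0]]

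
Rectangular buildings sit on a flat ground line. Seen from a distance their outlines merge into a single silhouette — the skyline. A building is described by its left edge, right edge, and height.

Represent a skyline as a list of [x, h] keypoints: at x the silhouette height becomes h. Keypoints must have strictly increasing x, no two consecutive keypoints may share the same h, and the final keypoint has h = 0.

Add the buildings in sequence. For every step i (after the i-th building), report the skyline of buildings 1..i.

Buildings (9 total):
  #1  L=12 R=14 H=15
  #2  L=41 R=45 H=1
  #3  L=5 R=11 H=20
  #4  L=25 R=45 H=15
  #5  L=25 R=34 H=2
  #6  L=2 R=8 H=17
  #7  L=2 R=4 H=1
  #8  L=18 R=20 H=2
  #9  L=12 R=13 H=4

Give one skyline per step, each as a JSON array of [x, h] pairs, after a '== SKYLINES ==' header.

== SKYLINES ==
[[12,15],[14,0]]
[[12,15],[14,0],[41,1],[45,0]]
[[5,20],[11,0],[12,15],[14,0],[41,1],[45,0]]
[[5,20],[11,0],[12,15],[14,0],[25,15],[45,0]]
[[5,20],[11,0],[12,15],[14,0],[25,15],[45,0]]
[[2,17],[5,20],[11,0],[12,15],[14,0],[25,15],[45,0]]
[[2,17],[5,20],[11,0],[12,15],[14,0],[25,15],[45,0]]
[[2,17],[5,20],[11,0],[12,15],[14,0],[18,2],[20,0],[25,15],[45,0]]
[[2,17],[5,20],[11,0],[12,15],[14,0],[18,2],[20,0],[25,15],[45,0]]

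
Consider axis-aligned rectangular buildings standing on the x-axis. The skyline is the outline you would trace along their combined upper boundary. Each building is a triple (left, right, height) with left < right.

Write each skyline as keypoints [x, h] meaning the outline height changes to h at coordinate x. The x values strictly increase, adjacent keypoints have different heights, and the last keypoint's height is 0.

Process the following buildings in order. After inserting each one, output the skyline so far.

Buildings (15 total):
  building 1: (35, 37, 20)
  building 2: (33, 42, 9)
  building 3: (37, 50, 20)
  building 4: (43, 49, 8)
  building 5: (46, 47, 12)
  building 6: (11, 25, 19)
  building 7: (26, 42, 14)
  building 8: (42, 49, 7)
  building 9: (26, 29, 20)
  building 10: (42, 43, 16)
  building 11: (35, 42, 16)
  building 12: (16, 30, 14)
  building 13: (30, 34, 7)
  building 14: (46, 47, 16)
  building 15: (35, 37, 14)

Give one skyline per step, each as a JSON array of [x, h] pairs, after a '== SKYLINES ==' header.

== SKYLINES ==
[[35,20],[37,0]]
[[33,9],[35,20],[37,9],[42,0]]
[[33,9],[35,20],[50,0]]
[[33,9],[35,20],[50,0]]
[[33,9],[35,20],[50,0]]
[[11,19],[25,0],[33,9],[35,20],[50,0]]
[[11,19],[25,0],[26,14],[35,20],[50,0]]
[[11,19],[25,0],[26,14],[35,20],[50,0]]
[[11,19],[25,0],[26,20],[29,14],[35,20],[50,0]]
[[11,19],[25,0],[26,20],[29,14],[35,20],[50,0]]
[[11,19],[25,0],[26,20],[29,14],[35,20],[50,0]]
[[11,19],[25,14],[26,20],[29,14],[35,20],[50,0]]
[[11,19],[25,14],[26,20],[29,14],[35,20],[50,0]]
[[11,19],[25,14],[26,20],[29,14],[35,20],[50,0]]
[[11,19],[25,14],[26,20],[29,14],[35,20],[50,0]]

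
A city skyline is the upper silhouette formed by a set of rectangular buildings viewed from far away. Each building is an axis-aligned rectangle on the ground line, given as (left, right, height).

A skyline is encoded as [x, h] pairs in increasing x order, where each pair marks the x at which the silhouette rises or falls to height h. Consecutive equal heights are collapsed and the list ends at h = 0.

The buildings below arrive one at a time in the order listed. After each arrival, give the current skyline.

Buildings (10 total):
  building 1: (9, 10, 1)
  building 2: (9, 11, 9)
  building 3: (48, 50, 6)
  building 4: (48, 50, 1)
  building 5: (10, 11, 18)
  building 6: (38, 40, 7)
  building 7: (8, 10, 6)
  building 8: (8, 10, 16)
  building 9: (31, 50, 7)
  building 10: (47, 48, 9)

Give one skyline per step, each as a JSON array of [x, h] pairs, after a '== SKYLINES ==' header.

== SKYLINES ==
[[9,1],[10,0]]
[[9,9],[11,0]]
[[9,9],[11,0],[48,6],[50,0]]
[[9,9],[11,0],[48,6],[50,0]]
[[9,9],[10,18],[11,0],[48,6],[50,0]]
[[9,9],[10,18],[11,0],[38,7],[40,0],[48,6],[50,0]]
[[8,6],[9,9],[10,18],[11,0],[38,7],[40,0],[48,6],[50,0]]
[[8,16],[10,18],[11,0],[38,7],[40,0],[48,6],[50,0]]
[[8,16],[10,18],[11,0],[31,7],[50,0]]
[[8,16],[10,18],[11,0],[31,7],[47,9],[48,7],[50,0]]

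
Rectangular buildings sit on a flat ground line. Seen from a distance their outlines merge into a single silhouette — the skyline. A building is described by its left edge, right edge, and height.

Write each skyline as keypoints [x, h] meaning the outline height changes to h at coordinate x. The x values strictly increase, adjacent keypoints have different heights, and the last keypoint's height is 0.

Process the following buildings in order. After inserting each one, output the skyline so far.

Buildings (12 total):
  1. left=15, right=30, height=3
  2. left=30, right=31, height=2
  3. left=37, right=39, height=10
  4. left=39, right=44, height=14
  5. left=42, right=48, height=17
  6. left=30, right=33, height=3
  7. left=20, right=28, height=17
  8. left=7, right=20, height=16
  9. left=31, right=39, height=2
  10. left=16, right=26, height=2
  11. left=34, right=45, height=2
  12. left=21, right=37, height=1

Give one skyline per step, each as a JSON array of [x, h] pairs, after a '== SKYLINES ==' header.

== SKYLINES ==
[[15,3],[30,0]]
[[15,3],[30,2],[31,0]]
[[15,3],[30,2],[31,0],[37,10],[39,0]]
[[15,3],[30,2],[31,0],[37,10],[39,14],[44,0]]
[[15,3],[30,2],[31,0],[37,10],[39,14],[42,17],[48,0]]
[[15,3],[33,0],[37,10],[39,14],[42,17],[48,0]]
[[15,3],[20,17],[28,3],[33,0],[37,10],[39,14],[42,17],[48,0]]
[[7,16],[20,17],[28,3],[33,0],[37,10],[39,14],[42,17],[48,0]]
[[7,16],[20,17],[28,3],[33,2],[37,10],[39,14],[42,17],[48,0]]
[[7,16],[20,17],[28,3],[33,2],[37,10],[39,14],[42,17],[48,0]]
[[7,16],[20,17],[28,3],[33,2],[37,10],[39,14],[42,17],[48,0]]
[[7,16],[20,17],[28,3],[33,2],[37,10],[39,14],[42,17],[48,0]]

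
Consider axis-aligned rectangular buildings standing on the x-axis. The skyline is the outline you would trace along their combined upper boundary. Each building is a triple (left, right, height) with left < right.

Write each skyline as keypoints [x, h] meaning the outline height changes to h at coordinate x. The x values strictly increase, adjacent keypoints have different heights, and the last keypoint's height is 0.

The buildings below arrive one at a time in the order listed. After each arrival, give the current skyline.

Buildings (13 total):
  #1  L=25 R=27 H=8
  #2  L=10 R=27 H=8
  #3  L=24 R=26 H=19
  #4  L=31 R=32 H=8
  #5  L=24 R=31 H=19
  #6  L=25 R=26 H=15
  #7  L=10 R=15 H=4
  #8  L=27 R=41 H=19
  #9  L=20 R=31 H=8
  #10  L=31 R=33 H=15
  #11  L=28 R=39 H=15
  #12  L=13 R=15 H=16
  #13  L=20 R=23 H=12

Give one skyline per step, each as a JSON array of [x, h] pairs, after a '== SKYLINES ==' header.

== SKYLINES ==
[[25,8],[27,0]]
[[10,8],[27,0]]
[[10,8],[24,19],[26,8],[27,0]]
[[10,8],[24,19],[26,8],[27,0],[31,8],[32,0]]
[[10,8],[24,19],[31,8],[32,0]]
[[10,8],[24,19],[31,8],[32,0]]
[[10,8],[24,19],[31,8],[32,0]]
[[10,8],[24,19],[41,0]]
[[10,8],[24,19],[41,0]]
[[10,8],[24,19],[41,0]]
[[10,8],[24,19],[41,0]]
[[10,8],[13,16],[15,8],[24,19],[41,0]]
[[10,8],[13,16],[15,8],[20,12],[23,8],[24,19],[41,0]]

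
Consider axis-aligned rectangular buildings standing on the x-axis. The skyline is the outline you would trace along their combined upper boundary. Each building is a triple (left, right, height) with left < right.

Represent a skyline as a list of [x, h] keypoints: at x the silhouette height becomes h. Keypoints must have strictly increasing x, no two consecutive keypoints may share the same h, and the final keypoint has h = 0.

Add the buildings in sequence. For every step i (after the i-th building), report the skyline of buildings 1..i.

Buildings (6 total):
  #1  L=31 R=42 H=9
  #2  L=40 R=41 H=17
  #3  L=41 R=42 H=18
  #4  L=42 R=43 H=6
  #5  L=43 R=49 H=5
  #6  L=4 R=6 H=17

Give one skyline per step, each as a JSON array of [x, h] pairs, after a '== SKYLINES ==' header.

== SKYLINES ==
[[31,9],[42,0]]
[[31,9],[40,17],[41,9],[42,0]]
[[31,9],[40,17],[41,18],[42,0]]
[[31,9],[40,17],[41,18],[42,6],[43,0]]
[[31,9],[40,17],[41,18],[42,6],[43,5],[49,0]]
[[4,17],[6,0],[31,9],[40,17],[41,18],[42,6],[43,5],[49,0]]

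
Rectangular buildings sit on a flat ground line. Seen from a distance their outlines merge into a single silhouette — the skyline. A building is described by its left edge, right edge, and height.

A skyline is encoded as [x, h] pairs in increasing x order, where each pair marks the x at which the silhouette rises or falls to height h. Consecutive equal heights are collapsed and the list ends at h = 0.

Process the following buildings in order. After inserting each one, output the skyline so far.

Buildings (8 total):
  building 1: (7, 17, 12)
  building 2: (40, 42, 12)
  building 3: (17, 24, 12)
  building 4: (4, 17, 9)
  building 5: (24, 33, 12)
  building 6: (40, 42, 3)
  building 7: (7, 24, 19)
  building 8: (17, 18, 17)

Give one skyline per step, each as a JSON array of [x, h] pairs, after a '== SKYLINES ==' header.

== SKYLINES ==
[[7,12],[17,0]]
[[7,12],[17,0],[40,12],[42,0]]
[[7,12],[24,0],[40,12],[42,0]]
[[4,9],[7,12],[24,0],[40,12],[42,0]]
[[4,9],[7,12],[33,0],[40,12],[42,0]]
[[4,9],[7,12],[33,0],[40,12],[42,0]]
[[4,9],[7,19],[24,12],[33,0],[40,12],[42,0]]
[[4,9],[7,19],[24,12],[33,0],[40,12],[42,0]]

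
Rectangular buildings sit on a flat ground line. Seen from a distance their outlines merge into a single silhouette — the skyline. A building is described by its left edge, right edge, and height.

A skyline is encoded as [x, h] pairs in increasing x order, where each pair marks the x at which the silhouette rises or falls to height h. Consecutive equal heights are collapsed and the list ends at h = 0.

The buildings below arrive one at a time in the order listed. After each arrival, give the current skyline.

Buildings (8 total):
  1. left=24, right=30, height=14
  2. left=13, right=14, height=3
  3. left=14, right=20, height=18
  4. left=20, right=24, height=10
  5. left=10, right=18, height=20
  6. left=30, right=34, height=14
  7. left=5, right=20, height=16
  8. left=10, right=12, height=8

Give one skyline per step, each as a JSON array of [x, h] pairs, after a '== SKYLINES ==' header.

== SKYLINES ==
[[24,14],[30,0]]
[[13,3],[14,0],[24,14],[30,0]]
[[13,3],[14,18],[20,0],[24,14],[30,0]]
[[13,3],[14,18],[20,10],[24,14],[30,0]]
[[10,20],[18,18],[20,10],[24,14],[30,0]]
[[10,20],[18,18],[20,10],[24,14],[34,0]]
[[5,16],[10,20],[18,18],[20,10],[24,14],[34,0]]
[[5,16],[10,20],[18,18],[20,10],[24,14],[34,0]]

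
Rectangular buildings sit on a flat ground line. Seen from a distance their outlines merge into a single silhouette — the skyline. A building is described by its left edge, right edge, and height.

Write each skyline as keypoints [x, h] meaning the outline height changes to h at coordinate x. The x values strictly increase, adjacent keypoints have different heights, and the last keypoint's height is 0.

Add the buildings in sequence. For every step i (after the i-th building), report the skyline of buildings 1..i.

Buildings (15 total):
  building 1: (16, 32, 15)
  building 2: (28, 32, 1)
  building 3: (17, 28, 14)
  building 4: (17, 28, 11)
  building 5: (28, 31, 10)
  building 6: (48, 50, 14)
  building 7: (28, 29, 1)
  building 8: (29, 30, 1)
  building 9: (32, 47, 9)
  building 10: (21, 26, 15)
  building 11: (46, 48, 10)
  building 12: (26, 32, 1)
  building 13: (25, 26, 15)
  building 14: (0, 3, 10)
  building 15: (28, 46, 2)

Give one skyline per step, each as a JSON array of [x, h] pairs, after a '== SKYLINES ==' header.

== SKYLINES ==
[[16,15],[32,0]]
[[16,15],[32,0]]
[[16,15],[32,0]]
[[16,15],[32,0]]
[[16,15],[32,0]]
[[16,15],[32,0],[48,14],[50,0]]
[[16,15],[32,0],[48,14],[50,0]]
[[16,15],[32,0],[48,14],[50,0]]
[[16,15],[32,9],[47,0],[48,14],[50,0]]
[[16,15],[32,9],[47,0],[48,14],[50,0]]
[[16,15],[32,9],[46,10],[48,14],[50,0]]
[[16,15],[32,9],[46,10],[48,14],[50,0]]
[[16,15],[32,9],[46,10],[48,14],[50,0]]
[[0,10],[3,0],[16,15],[32,9],[46,10],[48,14],[50,0]]
[[0,10],[3,0],[16,15],[32,9],[46,10],[48,14],[50,0]]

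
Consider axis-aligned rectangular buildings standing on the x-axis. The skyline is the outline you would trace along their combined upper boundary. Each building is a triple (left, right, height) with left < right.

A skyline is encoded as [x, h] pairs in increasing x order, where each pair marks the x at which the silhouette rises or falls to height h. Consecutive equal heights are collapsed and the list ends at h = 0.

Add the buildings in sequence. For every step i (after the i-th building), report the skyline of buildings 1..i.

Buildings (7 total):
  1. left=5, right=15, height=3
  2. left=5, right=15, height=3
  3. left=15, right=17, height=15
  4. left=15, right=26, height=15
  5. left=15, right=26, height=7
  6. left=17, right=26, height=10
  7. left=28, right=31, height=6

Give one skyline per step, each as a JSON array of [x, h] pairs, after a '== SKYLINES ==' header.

== SKYLINES ==
[[5,3],[15,0]]
[[5,3],[15,0]]
[[5,3],[15,15],[17,0]]
[[5,3],[15,15],[26,0]]
[[5,3],[15,15],[26,0]]
[[5,3],[15,15],[26,0]]
[[5,3],[15,15],[26,0],[28,6],[31,0]]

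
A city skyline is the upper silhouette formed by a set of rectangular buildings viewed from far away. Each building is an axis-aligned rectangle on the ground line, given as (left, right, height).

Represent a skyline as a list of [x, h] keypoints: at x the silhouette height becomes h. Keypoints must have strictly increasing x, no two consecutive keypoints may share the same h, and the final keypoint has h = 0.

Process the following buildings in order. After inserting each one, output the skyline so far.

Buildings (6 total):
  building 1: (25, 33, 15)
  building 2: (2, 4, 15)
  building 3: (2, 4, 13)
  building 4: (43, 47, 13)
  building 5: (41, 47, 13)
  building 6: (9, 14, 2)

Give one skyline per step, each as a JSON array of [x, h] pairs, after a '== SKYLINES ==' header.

== SKYLINES ==
[[25,15],[33,0]]
[[2,15],[4,0],[25,15],[33,0]]
[[2,15],[4,0],[25,15],[33,0]]
[[2,15],[4,0],[25,15],[33,0],[43,13],[47,0]]
[[2,15],[4,0],[25,15],[33,0],[41,13],[47,0]]
[[2,15],[4,0],[9,2],[14,0],[25,15],[33,0],[41,13],[47,0]]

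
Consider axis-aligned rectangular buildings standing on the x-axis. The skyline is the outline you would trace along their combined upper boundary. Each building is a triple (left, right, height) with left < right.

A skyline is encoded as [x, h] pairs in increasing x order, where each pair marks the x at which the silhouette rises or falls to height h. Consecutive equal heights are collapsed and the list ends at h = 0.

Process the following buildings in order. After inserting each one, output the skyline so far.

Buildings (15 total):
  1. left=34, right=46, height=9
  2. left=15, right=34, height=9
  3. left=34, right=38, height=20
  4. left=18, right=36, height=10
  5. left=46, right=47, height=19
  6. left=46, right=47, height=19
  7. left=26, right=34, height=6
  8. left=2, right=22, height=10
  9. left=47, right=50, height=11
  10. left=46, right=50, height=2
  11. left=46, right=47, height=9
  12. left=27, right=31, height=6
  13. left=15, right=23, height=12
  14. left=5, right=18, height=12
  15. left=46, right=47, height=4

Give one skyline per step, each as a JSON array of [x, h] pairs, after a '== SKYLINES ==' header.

== SKYLINES ==
[[34,9],[46,0]]
[[15,9],[46,0]]
[[15,9],[34,20],[38,9],[46,0]]
[[15,9],[18,10],[34,20],[38,9],[46,0]]
[[15,9],[18,10],[34,20],[38,9],[46,19],[47,0]]
[[15,9],[18,10],[34,20],[38,9],[46,19],[47,0]]
[[15,9],[18,10],[34,20],[38,9],[46,19],[47,0]]
[[2,10],[34,20],[38,9],[46,19],[47,0]]
[[2,10],[34,20],[38,9],[46,19],[47,11],[50,0]]
[[2,10],[34,20],[38,9],[46,19],[47,11],[50,0]]
[[2,10],[34,20],[38,9],[46,19],[47,11],[50,0]]
[[2,10],[34,20],[38,9],[46,19],[47,11],[50,0]]
[[2,10],[15,12],[23,10],[34,20],[38,9],[46,19],[47,11],[50,0]]
[[2,10],[5,12],[23,10],[34,20],[38,9],[46,19],[47,11],[50,0]]
[[2,10],[5,12],[23,10],[34,20],[38,9],[46,19],[47,11],[50,0]]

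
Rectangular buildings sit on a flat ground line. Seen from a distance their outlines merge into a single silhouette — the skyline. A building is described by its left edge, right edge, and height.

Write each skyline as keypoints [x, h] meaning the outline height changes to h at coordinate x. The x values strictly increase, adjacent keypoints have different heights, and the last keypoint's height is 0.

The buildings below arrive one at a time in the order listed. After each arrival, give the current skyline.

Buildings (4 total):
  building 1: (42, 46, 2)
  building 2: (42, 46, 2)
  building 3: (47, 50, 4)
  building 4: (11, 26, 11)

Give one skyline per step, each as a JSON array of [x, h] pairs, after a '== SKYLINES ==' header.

== SKYLINES ==
[[42,2],[46,0]]
[[42,2],[46,0]]
[[42,2],[46,0],[47,4],[50,0]]
[[11,11],[26,0],[42,2],[46,0],[47,4],[50,0]]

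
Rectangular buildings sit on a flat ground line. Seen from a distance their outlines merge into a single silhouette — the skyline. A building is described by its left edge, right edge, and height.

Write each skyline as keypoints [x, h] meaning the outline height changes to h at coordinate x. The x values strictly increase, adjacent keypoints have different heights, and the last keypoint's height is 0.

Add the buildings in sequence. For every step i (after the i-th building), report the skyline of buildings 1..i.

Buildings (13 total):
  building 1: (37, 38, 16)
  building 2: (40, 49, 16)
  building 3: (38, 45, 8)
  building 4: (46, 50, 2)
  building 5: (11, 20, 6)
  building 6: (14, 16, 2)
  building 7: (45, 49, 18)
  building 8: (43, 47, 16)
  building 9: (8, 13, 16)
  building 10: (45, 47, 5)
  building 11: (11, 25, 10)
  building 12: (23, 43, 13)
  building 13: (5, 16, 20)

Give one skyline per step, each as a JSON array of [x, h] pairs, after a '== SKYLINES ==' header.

== SKYLINES ==
[[37,16],[38,0]]
[[37,16],[38,0],[40,16],[49,0]]
[[37,16],[38,8],[40,16],[49,0]]
[[37,16],[38,8],[40,16],[49,2],[50,0]]
[[11,6],[20,0],[37,16],[38,8],[40,16],[49,2],[50,0]]
[[11,6],[20,0],[37,16],[38,8],[40,16],[49,2],[50,0]]
[[11,6],[20,0],[37,16],[38,8],[40,16],[45,18],[49,2],[50,0]]
[[11,6],[20,0],[37,16],[38,8],[40,16],[45,18],[49,2],[50,0]]
[[8,16],[13,6],[20,0],[37,16],[38,8],[40,16],[45,18],[49,2],[50,0]]
[[8,16],[13,6],[20,0],[37,16],[38,8],[40,16],[45,18],[49,2],[50,0]]
[[8,16],[13,10],[25,0],[37,16],[38,8],[40,16],[45,18],[49,2],[50,0]]
[[8,16],[13,10],[23,13],[37,16],[38,13],[40,16],[45,18],[49,2],[50,0]]
[[5,20],[16,10],[23,13],[37,16],[38,13],[40,16],[45,18],[49,2],[50,0]]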